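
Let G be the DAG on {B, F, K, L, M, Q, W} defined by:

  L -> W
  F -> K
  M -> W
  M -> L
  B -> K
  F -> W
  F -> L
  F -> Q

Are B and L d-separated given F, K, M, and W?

Yes

There are 3 undirected paths between B and L; checking each against the conditioning set {F, K, M, W}:
Path 1: B → K ← F → W ← M → L
  F is a fork here and F is conditioned on, so the path is blocked at F.
Path 2: B → K ← F → W ← L
  F is a fork here and F is conditioned on, so the path is blocked at F.
Path 3: B → K ← F → L
  F is a fork here and F is conditioned on, so the path is blocked at F.
Every path is blocked, so B and L are d-separated given {F, K, M, W}.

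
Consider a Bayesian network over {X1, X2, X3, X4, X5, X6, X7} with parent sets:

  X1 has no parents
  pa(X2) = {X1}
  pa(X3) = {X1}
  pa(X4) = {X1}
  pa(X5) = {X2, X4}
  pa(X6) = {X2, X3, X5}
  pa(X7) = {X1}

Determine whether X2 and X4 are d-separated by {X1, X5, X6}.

No — X2 and X4 are not d-separated given {X1, X5, X6}.

There are 6 undirected paths between X2 and X4; checking each against the conditioning set {X1, X5, X6}:
Path 1: X2 → X5 ← X4
  X5 is a collider and X5 is conditioned on, which opens it — no node blocks this path, so it is active.
Path 2: X2 → X5 → X6 ← X3 ← X1 → X4
  X5 is a chain here and X5 is conditioned on, so the path is blocked at X5.
Path 3: X2 ← X1 → X4
  X1 is a fork here and X1 is conditioned on, so the path is blocked at X1.
Path 4: X2 ← X1 → X3 → X6 ← X5 ← X4
  X1 is a fork here and X1 is conditioned on, so the path is blocked at X1.
Path 5: X2 → X6 ← X5 ← X4
  X5 is a chain here and X5 is conditioned on, so the path is blocked at X5.
Path 6: X2 → X6 ← X3 ← X1 → X4
  X1 is a fork here and X1 is conditioned on, so the path is blocked at X1.
At least one path is unblocked, so d-separation fails.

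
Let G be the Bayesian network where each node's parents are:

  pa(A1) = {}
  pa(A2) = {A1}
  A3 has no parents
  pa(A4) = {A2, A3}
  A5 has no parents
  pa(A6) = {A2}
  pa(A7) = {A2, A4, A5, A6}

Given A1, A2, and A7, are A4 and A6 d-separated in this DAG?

No — A4 and A6 are not d-separated given {A1, A2, A7}.

There are 4 undirected paths between A4 and A6; checking each against the conditioning set {A1, A2, A7}:
  1. A4 → A7 ← A2 → A6 — A7:collider[open]; A2:fork[blocks] ⇒ blocked
  2. A4 → A7 ← A6 — A7:collider[open] ⇒ active
  3. A4 ← A2 → A7 ← A6 — A2:fork[blocks]; A7:collider[open] ⇒ blocked
  4. A4 ← A2 → A6 — A2:fork[blocks] ⇒ blocked
Since the path A4 → A7 ← A6 is active, A4 and A6 are not d-separated given {A1, A2, A7}.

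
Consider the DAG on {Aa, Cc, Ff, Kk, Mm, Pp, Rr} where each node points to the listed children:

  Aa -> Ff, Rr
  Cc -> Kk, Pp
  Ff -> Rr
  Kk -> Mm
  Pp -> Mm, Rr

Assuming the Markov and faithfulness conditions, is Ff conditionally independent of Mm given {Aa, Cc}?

We examine all 4 paths between Ff and Mm:
Path 1: Ff → Rr ← Pp → Mm
  Rr is a collider here and neither Rr nor any of its descendants is conditioned on, so the collider stays closed — the path is blocked at Rr.
Path 2: Ff → Rr ← Pp ← Cc → Kk → Mm
  Rr is a collider here and neither Rr nor any of its descendants is conditioned on, so the collider stays closed — the path is blocked at Rr.
Path 3: Ff ← Aa → Rr ← Pp → Mm
  Aa is a fork here and Aa is conditioned on, so the path is blocked at Aa.
Path 4: Ff ← Aa → Rr ← Pp ← Cc → Kk → Mm
  Aa is a fork here and Aa is conditioned on, so the path is blocked at Aa.
Every path is blocked, so Ff and Mm are d-separated given {Aa, Cc}.

Yes — Ff and Mm are d-separated given {Aa, Cc}.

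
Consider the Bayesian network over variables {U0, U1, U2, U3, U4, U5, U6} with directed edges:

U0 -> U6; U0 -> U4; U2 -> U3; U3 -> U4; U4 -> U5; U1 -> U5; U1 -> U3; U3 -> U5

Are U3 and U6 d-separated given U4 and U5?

3 paths connect U3 and U6; each must be blocked for d-separation to hold:
Path 1: U3 → U4 ← U0 → U6
  U4 is a collider and U4 is conditioned on, which opens it; U0 is a fork and U0 is not conditioned on — no node blocks this path, so it is active.
Path 2: U3 → U5 ← U4 ← U0 → U6
  U4 is a chain here and U4 is conditioned on, so the path is blocked at U4.
Path 3: U3 ← U1 → U5 ← U4 ← U0 → U6
  U4 is a chain here and U4 is conditioned on, so the path is blocked at U4.
Because an active path exists, U3 and U6 are not d-separated.

No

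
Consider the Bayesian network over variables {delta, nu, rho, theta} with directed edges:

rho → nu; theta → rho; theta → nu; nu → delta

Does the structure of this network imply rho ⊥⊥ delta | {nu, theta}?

Yes — rho and delta are d-separated given {nu, theta}.

There are 2 undirected paths between rho and delta; checking each against the conditioning set {nu, theta}:
  1. rho → nu → delta — nu:chain[blocks] ⇒ blocked
  2. rho ← theta → nu → delta — theta:fork[blocks]; nu:chain[blocks] ⇒ blocked
Since every path is blocked, d-separation holds.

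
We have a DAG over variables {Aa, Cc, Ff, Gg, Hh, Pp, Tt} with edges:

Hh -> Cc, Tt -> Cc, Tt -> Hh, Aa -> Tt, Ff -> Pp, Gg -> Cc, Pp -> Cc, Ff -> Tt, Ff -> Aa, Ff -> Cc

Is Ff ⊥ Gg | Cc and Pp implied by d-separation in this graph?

We examine all 6 paths between Ff and Gg:
Path 1: Ff → Cc ← Gg
  Cc is a collider and Cc is conditioned on, which opens it — no node blocks this path, so it is active.
Path 2: Ff → Aa → Tt → Cc ← Gg
  Aa is a chain and Aa is not conditioned on; Tt is a chain and Tt is not conditioned on; Cc is a collider and Cc is conditioned on, which opens it — no node blocks this path, so it is active.
Path 3: Ff → Aa → Tt → Hh → Cc ← Gg
  Aa is a chain and Aa is not conditioned on; Tt is a chain and Tt is not conditioned on; Hh is a chain and Hh is not conditioned on; Cc is a collider and Cc is conditioned on, which opens it — no node blocks this path, so it is active.
Path 4: Ff → Tt → Cc ← Gg
  Tt is a chain and Tt is not conditioned on; Cc is a collider and Cc is conditioned on, which opens it — no node blocks this path, so it is active.
Path 5: Ff → Tt → Hh → Cc ← Gg
  Tt is a chain and Tt is not conditioned on; Hh is a chain and Hh is not conditioned on; Cc is a collider and Cc is conditioned on, which opens it — no node blocks this path, so it is active.
Path 6: Ff → Pp → Cc ← Gg
  Pp is a chain here and Pp is conditioned on, so the path is blocked at Pp.
At least one path is unblocked, so d-separation fails.

No — Ff and Gg are not d-separated given {Cc, Pp}.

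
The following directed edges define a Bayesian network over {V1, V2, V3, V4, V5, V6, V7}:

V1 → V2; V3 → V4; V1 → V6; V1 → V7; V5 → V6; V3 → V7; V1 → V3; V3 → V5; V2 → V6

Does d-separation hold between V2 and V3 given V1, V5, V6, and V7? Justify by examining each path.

We examine all 6 paths between V2 and V3:
Path 1: V2 → V6 ← V1 → V3
  V1 is a fork here and V1 is conditioned on, so the path is blocked at V1.
Path 2: V2 → V6 ← V1 → V7 ← V3
  V1 is a fork here and V1 is conditioned on, so the path is blocked at V1.
Path 3: V2 → V6 ← V5 ← V3
  V5 is a chain here and V5 is conditioned on, so the path is blocked at V5.
Path 4: V2 ← V1 → V6 ← V5 ← V3
  V1 is a fork here and V1 is conditioned on, so the path is blocked at V1.
Path 5: V2 ← V1 → V3
  V1 is a fork here and V1 is conditioned on, so the path is blocked at V1.
Path 6: V2 ← V1 → V7 ← V3
  V1 is a fork here and V1 is conditioned on, so the path is blocked at V1.
All paths are blocked; V2 ⊥ V3 | {V1, V5, V6, V7} holds.

Yes — V2 and V3 are d-separated given {V1, V5, V6, V7}.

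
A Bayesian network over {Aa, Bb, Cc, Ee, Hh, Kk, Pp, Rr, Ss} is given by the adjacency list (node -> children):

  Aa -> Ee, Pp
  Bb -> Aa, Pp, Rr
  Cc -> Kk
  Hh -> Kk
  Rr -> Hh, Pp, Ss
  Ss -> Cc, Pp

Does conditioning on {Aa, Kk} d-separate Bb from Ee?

5 paths connect Bb and Ee; each must be blocked for d-separation to hold:
  1. Bb → Pp ← Aa → Ee — Pp:collider[blocks]; Aa:fork[blocks] ⇒ blocked
  2. Bb → Rr → Hh → Kk ← Cc ← Ss → Pp ← Aa → Ee — Rr:chain[open]; Hh:chain[open]; Kk:collider[open]; Cc:chain[open]; Ss:fork[open]; Pp:collider[blocks]; Aa:fork[blocks] ⇒ blocked
  3. Bb → Rr → Pp ← Aa → Ee — Rr:chain[open]; Pp:collider[blocks]; Aa:fork[blocks] ⇒ blocked
  4. Bb → Rr → Ss → Pp ← Aa → Ee — Rr:chain[open]; Ss:chain[open]; Pp:collider[blocks]; Aa:fork[blocks] ⇒ blocked
  5. Bb → Aa → Ee — Aa:chain[blocks] ⇒ blocked
All paths are blocked; Bb ⊥ Ee | {Aa, Kk} holds.

Yes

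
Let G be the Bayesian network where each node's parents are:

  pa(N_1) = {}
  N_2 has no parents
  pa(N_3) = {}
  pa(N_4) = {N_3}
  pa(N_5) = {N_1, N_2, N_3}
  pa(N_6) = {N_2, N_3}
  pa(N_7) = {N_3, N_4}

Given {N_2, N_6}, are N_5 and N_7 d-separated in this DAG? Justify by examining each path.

Enumerating the 4 paths from N_5 to N_7 and testing each for blocking by {N_2, N_6}:
Path 1: N_5 ← N_3 → N_7
  N_3 is a fork and N_3 is not conditioned on — no node blocks this path, so it is active.
Path 2: N_5 ← N_3 → N_4 → N_7
  N_3 is a fork and N_3 is not conditioned on; N_4 is a chain and N_4 is not conditioned on — no node blocks this path, so it is active.
Path 3: N_5 ← N_2 → N_6 ← N_3 → N_7
  N_2 is a fork here and N_2 is conditioned on, so the path is blocked at N_2.
Path 4: N_5 ← N_2 → N_6 ← N_3 → N_4 → N_7
  N_2 is a fork here and N_2 is conditioned on, so the path is blocked at N_2.
Because an active path exists, N_5 and N_7 are not d-separated.

No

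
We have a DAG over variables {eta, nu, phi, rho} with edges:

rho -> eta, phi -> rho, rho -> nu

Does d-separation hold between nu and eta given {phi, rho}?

Yes — nu and eta are d-separated given {phi, rho}.

There is one path between nu and eta:
Path 1: nu ← rho → eta
  rho is a fork here and rho is conditioned on, so the path is blocked at rho.
All paths are blocked; nu ⊥ eta | {phi, rho} holds.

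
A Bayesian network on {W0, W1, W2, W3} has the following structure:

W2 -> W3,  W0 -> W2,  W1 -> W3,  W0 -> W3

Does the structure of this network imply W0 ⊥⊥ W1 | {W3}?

No

Enumerating the 2 paths from W0 to W1 and testing each for blocking by {W3}:
  1. W0 → W3 ← W1 — W3:collider[open] ⇒ active
  2. W0 → W2 → W3 ← W1 — W2:chain[open]; W3:collider[open] ⇒ active
Because an active path exists, W0 and W1 are not d-separated.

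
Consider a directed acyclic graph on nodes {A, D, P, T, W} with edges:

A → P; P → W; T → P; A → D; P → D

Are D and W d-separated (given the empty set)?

Enumerating the 2 paths from D to W and testing each for blocking by ∅:
  1. D ← A → P → W — A:fork[open]; P:chain[open] ⇒ active
  2. D ← P → W — P:fork[open] ⇒ active
At least one path is unblocked, so d-separation fails.

No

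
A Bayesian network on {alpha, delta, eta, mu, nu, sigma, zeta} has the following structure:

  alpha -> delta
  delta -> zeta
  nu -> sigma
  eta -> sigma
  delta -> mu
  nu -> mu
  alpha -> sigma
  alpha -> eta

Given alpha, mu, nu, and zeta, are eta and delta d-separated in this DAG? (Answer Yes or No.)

Yes

There are 4 undirected paths between eta and delta; checking each against the conditioning set {alpha, mu, nu, zeta}:
  1. eta → sigma ← nu → mu ← delta — sigma:collider[blocks]; nu:fork[blocks]; mu:collider[open] ⇒ blocked
  2. eta → sigma ← alpha → delta — sigma:collider[blocks]; alpha:fork[blocks] ⇒ blocked
  3. eta ← alpha → sigma ← nu → mu ← delta — alpha:fork[blocks]; sigma:collider[blocks]; nu:fork[blocks]; mu:collider[open] ⇒ blocked
  4. eta ← alpha → delta — alpha:fork[blocks] ⇒ blocked
Every path is blocked, so eta and delta are d-separated given {alpha, mu, nu, zeta}.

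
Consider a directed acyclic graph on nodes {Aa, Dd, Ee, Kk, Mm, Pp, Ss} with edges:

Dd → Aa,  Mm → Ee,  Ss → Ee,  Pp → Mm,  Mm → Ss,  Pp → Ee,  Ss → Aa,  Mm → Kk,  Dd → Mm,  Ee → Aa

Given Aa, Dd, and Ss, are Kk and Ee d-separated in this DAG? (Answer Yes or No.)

There are 6 undirected paths between Kk and Ee; checking each against the conditioning set {Aa, Dd, Ss}:
Path 1: Kk ← Mm ← Dd → Aa ← Ee
  Dd is a fork here and Dd is conditioned on, so the path is blocked at Dd.
Path 2: Kk ← Mm ← Dd → Aa ← Ss → Ee
  Dd is a fork here and Dd is conditioned on, so the path is blocked at Dd.
Path 3: Kk ← Mm ← Pp → Ee
  Mm is a chain and Mm is not conditioned on; Pp is a fork and Pp is not conditioned on — no node blocks this path, so it is active.
Path 4: Kk ← Mm → Ee
  Mm is a fork and Mm is not conditioned on — no node blocks this path, so it is active.
Path 5: Kk ← Mm → Ss → Aa ← Ee
  Ss is a chain here and Ss is conditioned on, so the path is blocked at Ss.
Path 6: Kk ← Mm → Ss → Ee
  Ss is a chain here and Ss is conditioned on, so the path is blocked at Ss.
Because an active path exists, Kk and Ee are not d-separated.

No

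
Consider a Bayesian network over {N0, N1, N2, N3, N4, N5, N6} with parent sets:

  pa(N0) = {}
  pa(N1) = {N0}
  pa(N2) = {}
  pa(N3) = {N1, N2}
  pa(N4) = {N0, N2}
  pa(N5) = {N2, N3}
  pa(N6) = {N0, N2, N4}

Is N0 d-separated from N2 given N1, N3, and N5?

There are 6 undirected paths between N0 and N2; checking each against the conditioning set {N1, N3, N5}:
  1. N0 → N1 → N3 → N5 ← N2 — N1:chain[blocks]; N3:chain[blocks]; N5:collider[open] ⇒ blocked
  2. N0 → N1 → N3 ← N2 — N1:chain[blocks]; N3:collider[open] ⇒ blocked
  3. N0 → N4 ← N2 — N4:collider[blocks] ⇒ blocked
  4. N0 → N4 → N6 ← N2 — N4:chain[open]; N6:collider[blocks] ⇒ blocked
  5. N0 → N6 ← N4 ← N2 — N6:collider[blocks]; N4:chain[open] ⇒ blocked
  6. N0 → N6 ← N2 — N6:collider[blocks] ⇒ blocked
Every path is blocked, so N0 and N2 are d-separated given {N1, N3, N5}.

Yes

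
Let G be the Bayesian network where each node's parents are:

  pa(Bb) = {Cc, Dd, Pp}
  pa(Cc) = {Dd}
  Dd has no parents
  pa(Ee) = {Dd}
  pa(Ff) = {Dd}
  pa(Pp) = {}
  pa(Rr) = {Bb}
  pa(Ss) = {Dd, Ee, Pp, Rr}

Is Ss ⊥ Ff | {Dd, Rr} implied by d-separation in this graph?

Yes — Ss and Ff are d-separated given {Dd, Rr}.

Enumerating the 6 paths from Ss to Ff and testing each for blocking by {Dd, Rr}:
Path 1: Ss ← Pp → Bb ← Cc ← Dd → Ff
  Dd is a fork here and Dd is conditioned on, so the path is blocked at Dd.
Path 2: Ss ← Pp → Bb ← Dd → Ff
  Dd is a fork here and Dd is conditioned on, so the path is blocked at Dd.
Path 3: Ss ← Dd → Ff
  Dd is a fork here and Dd is conditioned on, so the path is blocked at Dd.
Path 4: Ss ← Ee ← Dd → Ff
  Dd is a fork here and Dd is conditioned on, so the path is blocked at Dd.
Path 5: Ss ← Rr ← Bb ← Cc ← Dd → Ff
  Rr is a chain here and Rr is conditioned on, so the path is blocked at Rr.
Path 6: Ss ← Rr ← Bb ← Dd → Ff
  Rr is a chain here and Rr is conditioned on, so the path is blocked at Rr.
All paths are blocked; Ss ⊥ Ff | {Dd, Rr} holds.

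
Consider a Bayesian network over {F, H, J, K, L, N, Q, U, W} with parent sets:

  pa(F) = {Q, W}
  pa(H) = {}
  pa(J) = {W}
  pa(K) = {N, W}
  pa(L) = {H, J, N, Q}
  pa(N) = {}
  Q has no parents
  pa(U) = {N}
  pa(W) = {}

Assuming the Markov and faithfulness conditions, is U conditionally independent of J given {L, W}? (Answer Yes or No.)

Enumerating the 4 paths from U to J and testing each for blocking by {L, W}:
Path 1: U ← N → L ← J
  N is a fork and N is not conditioned on; L is a collider and L is conditioned on, which opens it — no node blocks this path, so it is active.
Path 2: U ← N → L ← Q → F ← W → J
  F is a collider here and neither F nor any of its descendants is conditioned on, so the collider stays closed — the path is blocked at F.
Path 3: U ← N → K ← W → J
  K is a collider here and neither K nor any of its descendants is conditioned on, so the collider stays closed — the path is blocked at K.
Path 4: U ← N → K ← W → F ← Q → L ← J
  K is a collider here and neither K nor any of its descendants is conditioned on, so the collider stays closed — the path is blocked at K.
At least one path is unblocked, so d-separation fails.

No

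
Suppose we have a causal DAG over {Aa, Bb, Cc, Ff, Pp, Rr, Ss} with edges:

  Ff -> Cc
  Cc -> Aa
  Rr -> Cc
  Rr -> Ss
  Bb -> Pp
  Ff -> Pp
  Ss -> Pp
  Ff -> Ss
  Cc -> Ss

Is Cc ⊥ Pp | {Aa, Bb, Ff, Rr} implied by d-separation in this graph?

There are 6 undirected paths between Cc and Pp; checking each against the conditioning set {Aa, Bb, Ff, Rr}:
Path 1: Cc → Ss ← Ff → Pp
  Ss is a collider here and neither Ss nor any of its descendants is conditioned on, so the collider stays closed — the path is blocked at Ss.
Path 2: Cc → Ss → Pp
  Ss is a chain and Ss is not conditioned on — no node blocks this path, so it is active.
Path 3: Cc ← Rr → Ss ← Ff → Pp
  Rr is a fork here and Rr is conditioned on, so the path is blocked at Rr.
Path 4: Cc ← Rr → Ss → Pp
  Rr is a fork here and Rr is conditioned on, so the path is blocked at Rr.
Path 5: Cc ← Ff → Ss → Pp
  Ff is a fork here and Ff is conditioned on, so the path is blocked at Ff.
Path 6: Cc ← Ff → Pp
  Ff is a fork here and Ff is conditioned on, so the path is blocked at Ff.
Since the path Cc → Ss → Pp is active, Cc and Pp are not d-separated given {Aa, Bb, Ff, Rr}.

No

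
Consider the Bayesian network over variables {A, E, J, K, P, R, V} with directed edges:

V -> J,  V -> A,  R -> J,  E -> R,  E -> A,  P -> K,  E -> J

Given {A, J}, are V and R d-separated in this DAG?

There are 4 undirected paths between V and R; checking each against the conditioning set {A, J}:
Path 1: V → J ← R
  J is a collider and J is conditioned on, which opens it — no node blocks this path, so it is active.
Path 2: V → J ← E → R
  J is a collider and J is conditioned on, which opens it; E is a fork and E is not conditioned on — no node blocks this path, so it is active.
Path 3: V → A ← E → J ← R
  A is a collider and A is conditioned on, which opens it; E is a fork and E is not conditioned on; J is a collider and J is conditioned on, which opens it — no node blocks this path, so it is active.
Path 4: V → A ← E → R
  A is a collider and A is conditioned on, which opens it; E is a fork and E is not conditioned on — no node blocks this path, so it is active.
At least one path is unblocked, so d-separation fails.

No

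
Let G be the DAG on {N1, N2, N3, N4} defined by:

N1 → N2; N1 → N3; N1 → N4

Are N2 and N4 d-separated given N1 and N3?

The only undirected path from N2 to N4 is:
Path 1: N2 ← N1 → N4
  N1 is a fork here and N1 is conditioned on, so the path is blocked at N1.
Every path is blocked, so N2 and N4 are d-separated given {N1, N3}.

Yes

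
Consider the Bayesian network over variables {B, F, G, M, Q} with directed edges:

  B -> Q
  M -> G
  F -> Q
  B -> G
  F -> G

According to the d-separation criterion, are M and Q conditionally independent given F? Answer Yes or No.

2 paths connect M and Q; each must be blocked for d-separation to hold:
Path 1: M → G ← B → Q
  G is a collider here and neither G nor any of its descendants is conditioned on, so the collider stays closed — the path is blocked at G.
Path 2: M → G ← F → Q
  G is a collider here and neither G nor any of its descendants is conditioned on, so the collider stays closed — the path is blocked at G.
All paths are blocked; M ⊥ Q | {F} holds.

Yes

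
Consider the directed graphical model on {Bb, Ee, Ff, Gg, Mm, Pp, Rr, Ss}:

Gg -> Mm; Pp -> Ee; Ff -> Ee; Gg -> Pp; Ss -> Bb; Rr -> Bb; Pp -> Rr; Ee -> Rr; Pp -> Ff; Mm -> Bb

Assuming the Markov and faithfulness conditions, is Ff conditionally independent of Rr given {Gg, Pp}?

We examine all 6 paths between Ff and Rr:
Path 1: Ff → Ee ← Pp → Rr
  Ee is a collider here and neither Ee nor any of its descendants is conditioned on, so the collider stays closed — the path is blocked at Ee.
Path 2: Ff → Ee ← Pp ← Gg → Mm → Bb ← Rr
  Ee is a collider here and neither Ee nor any of its descendants is conditioned on, so the collider stays closed — the path is blocked at Ee.
Path 3: Ff → Ee → Rr
  Ee is a chain and Ee is not conditioned on — no node blocks this path, so it is active.
Path 4: Ff ← Pp → Ee → Rr
  Pp is a fork here and Pp is conditioned on, so the path is blocked at Pp.
Path 5: Ff ← Pp → Rr
  Pp is a fork here and Pp is conditioned on, so the path is blocked at Pp.
Path 6: Ff ← Pp ← Gg → Mm → Bb ← Rr
  Pp is a chain here and Pp is conditioned on, so the path is blocked at Pp.
Since the path Ff → Ee → Rr is active, Ff and Rr are not d-separated given {Gg, Pp}.

No — Ff and Rr are not d-separated given {Gg, Pp}.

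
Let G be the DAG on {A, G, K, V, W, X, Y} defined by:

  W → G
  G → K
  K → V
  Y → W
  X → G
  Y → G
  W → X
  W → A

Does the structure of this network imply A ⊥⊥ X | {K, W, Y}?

Yes

There are 3 undirected paths between A and X; checking each against the conditioning set {K, W, Y}:
  1. A ← W → G ← X — W:fork[blocks]; G:collider[open] ⇒ blocked
  2. A ← W ← Y → G ← X — W:chain[blocks]; Y:fork[blocks]; G:collider[open] ⇒ blocked
  3. A ← W → X — W:fork[blocks] ⇒ blocked
Since every path is blocked, d-separation holds.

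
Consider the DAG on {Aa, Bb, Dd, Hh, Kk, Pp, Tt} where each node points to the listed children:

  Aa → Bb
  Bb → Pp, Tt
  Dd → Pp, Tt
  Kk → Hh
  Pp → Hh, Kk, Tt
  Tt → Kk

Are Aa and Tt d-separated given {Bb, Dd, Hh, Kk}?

Yes

There are 5 undirected paths between Aa and Tt; checking each against the conditioning set {Bb, Dd, Hh, Kk}:
Path 1: Aa → Bb → Tt
  Bb is a chain here and Bb is conditioned on, so the path is blocked at Bb.
Path 2: Aa → Bb → Pp → Tt
  Bb is a chain here and Bb is conditioned on, so the path is blocked at Bb.
Path 3: Aa → Bb → Pp → Hh ← Kk ← Tt
  Bb is a chain here and Bb is conditioned on, so the path is blocked at Bb.
Path 4: Aa → Bb → Pp → Kk ← Tt
  Bb is a chain here and Bb is conditioned on, so the path is blocked at Bb.
Path 5: Aa → Bb → Pp ← Dd → Tt
  Bb is a chain here and Bb is conditioned on, so the path is blocked at Bb.
Every path is blocked, so Aa and Tt are d-separated given {Bb, Dd, Hh, Kk}.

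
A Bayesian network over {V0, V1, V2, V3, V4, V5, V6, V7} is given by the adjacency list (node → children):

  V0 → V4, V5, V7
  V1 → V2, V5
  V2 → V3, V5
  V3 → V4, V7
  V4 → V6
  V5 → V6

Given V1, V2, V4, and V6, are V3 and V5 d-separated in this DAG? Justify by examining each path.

There are 6 undirected paths between V3 and V5; checking each against the conditioning set {V1, V2, V4, V6}:
Path 1: V3 → V4 → V6 ← V5
  V4 is a chain here and V4 is conditioned on, so the path is blocked at V4.
Path 2: V3 → V4 ← V0 → V5
  V4 is a collider and V4 is conditioned on, which opens it; V0 is a fork and V0 is not conditioned on — no node blocks this path, so it is active.
Path 3: V3 → V7 ← V0 → V4 → V6 ← V5
  V7 is a collider here and neither V7 nor any of its descendants is conditioned on, so the collider stays closed — the path is blocked at V7.
Path 4: V3 → V7 ← V0 → V5
  V7 is a collider here and neither V7 nor any of its descendants is conditioned on, so the collider stays closed — the path is blocked at V7.
Path 5: V3 ← V2 ← V1 → V5
  V2 is a chain here and V2 is conditioned on, so the path is blocked at V2.
Path 6: V3 ← V2 → V5
  V2 is a fork here and V2 is conditioned on, so the path is blocked at V2.
Since the path V3 → V4 ← V0 → V5 is active, V3 and V5 are not d-separated given {V1, V2, V4, V6}.

No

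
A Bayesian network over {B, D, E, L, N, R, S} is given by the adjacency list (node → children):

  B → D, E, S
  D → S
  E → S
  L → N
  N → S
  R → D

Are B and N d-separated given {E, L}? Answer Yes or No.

Enumerating the 3 paths from B to N and testing each for blocking by {E, L}:
  1. B → S ← N — S:collider[blocks] ⇒ blocked
  2. B → D → S ← N — D:chain[open]; S:collider[blocks] ⇒ blocked
  3. B → E → S ← N — E:chain[blocks]; S:collider[blocks] ⇒ blocked
Since every path is blocked, d-separation holds.

Yes — B and N are d-separated given {E, L}.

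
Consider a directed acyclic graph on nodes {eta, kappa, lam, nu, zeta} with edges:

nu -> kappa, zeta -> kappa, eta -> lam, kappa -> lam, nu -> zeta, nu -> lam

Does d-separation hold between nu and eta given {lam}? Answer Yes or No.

No

Enumerating the 3 paths from nu to eta and testing each for blocking by {lam}:
Path 1: nu → zeta → kappa → lam ← eta
  zeta is a chain and zeta is not conditioned on; kappa is a chain and kappa is not conditioned on; lam is a collider and lam is conditioned on, which opens it — no node blocks this path, so it is active.
Path 2: nu → kappa → lam ← eta
  kappa is a chain and kappa is not conditioned on; lam is a collider and lam is conditioned on, which opens it — no node blocks this path, so it is active.
Path 3: nu → lam ← eta
  lam is a collider and lam is conditioned on, which opens it — no node blocks this path, so it is active.
At least one path is unblocked, so d-separation fails.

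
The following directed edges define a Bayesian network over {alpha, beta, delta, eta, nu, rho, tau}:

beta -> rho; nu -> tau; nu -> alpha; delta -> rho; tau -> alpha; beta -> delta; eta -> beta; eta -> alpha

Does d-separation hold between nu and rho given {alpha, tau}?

No — nu and rho are not d-separated given {alpha, tau}.

We examine all 4 paths between nu and rho:
Path 1: nu → alpha ← eta → beta → rho
  alpha is a collider and alpha is conditioned on, which opens it; eta is a fork and eta is not conditioned on; beta is a chain and beta is not conditioned on — no node blocks this path, so it is active.
Path 2: nu → alpha ← eta → beta → delta → rho
  alpha is a collider and alpha is conditioned on, which opens it; eta is a fork and eta is not conditioned on; beta is a chain and beta is not conditioned on; delta is a chain and delta is not conditioned on — no node blocks this path, so it is active.
Path 3: nu → tau → alpha ← eta → beta → rho
  tau is a chain here and tau is conditioned on, so the path is blocked at tau.
Path 4: nu → tau → alpha ← eta → beta → delta → rho
  tau is a chain here and tau is conditioned on, so the path is blocked at tau.
Since the path nu → alpha ← eta → beta → rho is active, nu and rho are not d-separated given {alpha, tau}.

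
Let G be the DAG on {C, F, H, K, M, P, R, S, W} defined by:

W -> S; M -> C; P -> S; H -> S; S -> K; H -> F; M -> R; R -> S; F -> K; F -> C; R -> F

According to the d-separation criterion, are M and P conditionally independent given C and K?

No

6 paths connect M and P; each must be blocked for d-separation to hold:
  1. M → R → F → K ← S ← P — R:chain[open]; F:chain[open]; K:collider[open]; S:chain[open] ⇒ active
  2. M → R → F ← H → S ← P — R:chain[open]; F:collider[open]; H:fork[open]; S:collider[open] ⇒ active
  3. M → R → S ← P — R:chain[open]; S:collider[open] ⇒ active
  4. M → C ← F → K ← S ← P — C:collider[open]; F:fork[open]; K:collider[open]; S:chain[open] ⇒ active
  5. M → C ← F ← H → S ← P — C:collider[open]; F:chain[open]; H:fork[open]; S:collider[open] ⇒ active
  6. M → C ← F ← R → S ← P — C:collider[open]; F:chain[open]; R:fork[open]; S:collider[open] ⇒ active
Since the path M → R → F → K ← S ← P is active, M and P are not d-separated given {C, K}.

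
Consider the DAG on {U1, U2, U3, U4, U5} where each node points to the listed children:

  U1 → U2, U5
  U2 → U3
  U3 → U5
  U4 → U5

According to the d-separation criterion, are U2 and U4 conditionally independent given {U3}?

Yes

2 paths connect U2 and U4; each must be blocked for d-separation to hold:
  1. U2 → U3 → U5 ← U4 — U3:chain[blocks]; U5:collider[blocks] ⇒ blocked
  2. U2 ← U1 → U5 ← U4 — U1:fork[open]; U5:collider[blocks] ⇒ blocked
Every path is blocked, so U2 and U4 are d-separated given {U3}.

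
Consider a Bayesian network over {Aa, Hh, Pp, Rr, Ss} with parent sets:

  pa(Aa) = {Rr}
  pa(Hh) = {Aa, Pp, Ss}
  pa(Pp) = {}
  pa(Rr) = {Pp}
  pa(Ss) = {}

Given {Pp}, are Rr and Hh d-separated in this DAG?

No

We examine all 2 paths between Rr and Hh:
Path 1: Rr ← Pp → Hh
  Pp is a fork here and Pp is conditioned on, so the path is blocked at Pp.
Path 2: Rr → Aa → Hh
  Aa is a chain and Aa is not conditioned on — no node blocks this path, so it is active.
At least one path is unblocked, so d-separation fails.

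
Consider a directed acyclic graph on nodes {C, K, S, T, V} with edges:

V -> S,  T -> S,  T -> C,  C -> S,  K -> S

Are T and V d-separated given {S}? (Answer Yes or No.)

There are 2 undirected paths between T and V; checking each against the conditioning set {S}:
  1. T → C → S ← V — C:chain[open]; S:collider[open] ⇒ active
  2. T → S ← V — S:collider[open] ⇒ active
Because an active path exists, T and V are not d-separated.

No — T and V are not d-separated given {S}.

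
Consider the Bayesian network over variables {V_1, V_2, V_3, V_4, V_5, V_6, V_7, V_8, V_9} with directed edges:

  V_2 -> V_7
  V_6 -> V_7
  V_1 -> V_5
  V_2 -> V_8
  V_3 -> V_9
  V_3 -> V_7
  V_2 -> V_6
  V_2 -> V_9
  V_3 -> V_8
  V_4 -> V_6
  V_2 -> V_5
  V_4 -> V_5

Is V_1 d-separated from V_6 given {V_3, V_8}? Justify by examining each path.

Enumerating the 5 paths from V_1 to V_6 and testing each for blocking by {V_3, V_8}:
  1. V_1 → V_5 ← V_2 → V_8 ← V_3 → V_7 ← V_6 — V_5:collider[blocks]; V_2:fork[open]; V_8:collider[open]; V_3:fork[blocks]; V_7:collider[blocks] ⇒ blocked
  2. V_1 → V_5 ← V_2 → V_6 — V_5:collider[blocks]; V_2:fork[open] ⇒ blocked
  3. V_1 → V_5 ← V_2 → V_7 ← V_6 — V_5:collider[blocks]; V_2:fork[open]; V_7:collider[blocks] ⇒ blocked
  4. V_1 → V_5 ← V_2 → V_9 ← V_3 → V_7 ← V_6 — V_5:collider[blocks]; V_2:fork[open]; V_9:collider[blocks]; V_3:fork[blocks]; V_7:collider[blocks] ⇒ blocked
  5. V_1 → V_5 ← V_4 → V_6 — V_5:collider[blocks]; V_4:fork[open] ⇒ blocked
Since every path is blocked, d-separation holds.

Yes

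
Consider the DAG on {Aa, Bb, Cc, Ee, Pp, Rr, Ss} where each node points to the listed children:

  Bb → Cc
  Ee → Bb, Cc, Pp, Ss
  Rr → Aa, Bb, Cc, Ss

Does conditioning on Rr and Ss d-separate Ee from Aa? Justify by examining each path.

Yes

Enumerating the 5 paths from Ee to Aa and testing each for blocking by {Rr, Ss}:
Path 1: Ee → Ss ← Rr → Aa
  Rr is a fork here and Rr is conditioned on, so the path is blocked at Rr.
Path 2: Ee → Cc ← Bb ← Rr → Aa
  Cc is a collider here and neither Cc nor any of its descendants is conditioned on, so the collider stays closed — the path is blocked at Cc.
Path 3: Ee → Cc ← Rr → Aa
  Cc is a collider here and neither Cc nor any of its descendants is conditioned on, so the collider stays closed — the path is blocked at Cc.
Path 4: Ee → Bb → Cc ← Rr → Aa
  Cc is a collider here and neither Cc nor any of its descendants is conditioned on, so the collider stays closed — the path is blocked at Cc.
Path 5: Ee → Bb ← Rr → Aa
  Bb is a collider here and neither Bb nor any of its descendants is conditioned on, so the collider stays closed — the path is blocked at Bb.
All paths are blocked; Ee ⊥ Aa | {Rr, Ss} holds.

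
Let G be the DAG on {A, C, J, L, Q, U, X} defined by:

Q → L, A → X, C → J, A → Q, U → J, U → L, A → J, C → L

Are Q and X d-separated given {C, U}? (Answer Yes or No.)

No

Enumerating the 3 paths from Q to X and testing each for blocking by {C, U}:
Path 1: Q ← A → X
  A is a fork and A is not conditioned on — no node blocks this path, so it is active.
Path 2: Q → L ← U → J ← A → X
  L is a collider here and neither L nor any of its descendants is conditioned on, so the collider stays closed — the path is blocked at L.
Path 3: Q → L ← C → J ← A → X
  L is a collider here and neither L nor any of its descendants is conditioned on, so the collider stays closed — the path is blocked at L.
Because an active path exists, Q and X are not d-separated.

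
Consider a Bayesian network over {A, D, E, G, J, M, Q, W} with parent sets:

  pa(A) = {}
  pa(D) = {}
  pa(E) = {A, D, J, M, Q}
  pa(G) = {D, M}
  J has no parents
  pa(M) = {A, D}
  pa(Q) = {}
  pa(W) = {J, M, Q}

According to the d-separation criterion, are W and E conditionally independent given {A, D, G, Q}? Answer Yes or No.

Enumerating the 6 paths from W to E and testing each for blocking by {A, D, G, Q}:
Path 1: W ← M → G ← D → E
  D is a fork here and D is conditioned on, so the path is blocked at D.
Path 2: W ← M → E
  M is a fork and M is not conditioned on — no node blocks this path, so it is active.
Path 3: W ← M ← A → E
  A is a fork here and A is conditioned on, so the path is blocked at A.
Path 4: W ← M ← D → E
  D is a fork here and D is conditioned on, so the path is blocked at D.
Path 5: W ← J → E
  J is a fork and J is not conditioned on — no node blocks this path, so it is active.
Path 6: W ← Q → E
  Q is a fork here and Q is conditioned on, so the path is blocked at Q.
At least one path is unblocked, so d-separation fails.

No — W and E are not d-separated given {A, D, G, Q}.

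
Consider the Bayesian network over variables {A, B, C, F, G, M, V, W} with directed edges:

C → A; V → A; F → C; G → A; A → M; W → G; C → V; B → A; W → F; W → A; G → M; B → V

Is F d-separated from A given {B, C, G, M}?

No

We examine all 6 paths between F and A:
  1. F ← W → G → A — W:fork[open]; G:chain[blocks] ⇒ blocked
  2. F ← W → G → M ← A — W:fork[open]; G:chain[blocks]; M:collider[open] ⇒ blocked
  3. F ← W → A — W:fork[open] ⇒ active
  4. F → C → A — C:chain[blocks] ⇒ blocked
  5. F → C → V → A — C:chain[blocks]; V:chain[open] ⇒ blocked
  6. F → C → V ← B → A — C:chain[blocks]; V:collider[open]; B:fork[blocks] ⇒ blocked
Since the path F ← W → A is active, F and A are not d-separated given {B, C, G, M}.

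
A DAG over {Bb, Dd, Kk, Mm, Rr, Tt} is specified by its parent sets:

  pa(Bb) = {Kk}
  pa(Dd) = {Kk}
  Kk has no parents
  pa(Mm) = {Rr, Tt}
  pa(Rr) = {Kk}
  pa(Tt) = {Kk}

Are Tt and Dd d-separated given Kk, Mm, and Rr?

Yes

There are 2 undirected paths between Tt and Dd; checking each against the conditioning set {Kk, Mm, Rr}:
  1. Tt ← Kk → Dd — Kk:fork[blocks] ⇒ blocked
  2. Tt → Mm ← Rr ← Kk → Dd — Mm:collider[open]; Rr:chain[blocks]; Kk:fork[blocks] ⇒ blocked
Since every path is blocked, d-separation holds.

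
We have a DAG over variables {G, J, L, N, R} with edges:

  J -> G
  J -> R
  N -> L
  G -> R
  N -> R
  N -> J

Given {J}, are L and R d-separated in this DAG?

Enumerating the 3 paths from L to R and testing each for blocking by {J}:
Path 1: L ← N → R
  N is a fork and N is not conditioned on — no node blocks this path, so it is active.
Path 2: L ← N → J → G → R
  J is a chain here and J is conditioned on, so the path is blocked at J.
Path 3: L ← N → J → R
  J is a chain here and J is conditioned on, so the path is blocked at J.
Because an active path exists, L and R are not d-separated.

No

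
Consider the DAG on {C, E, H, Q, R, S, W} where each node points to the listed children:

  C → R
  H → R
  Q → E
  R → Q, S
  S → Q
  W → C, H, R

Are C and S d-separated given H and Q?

No — C and S are not d-separated given {H, Q}.

We examine all 6 paths between C and S:
Path 1: C ← W → R → S
  W is a fork and W is not conditioned on; R is a chain and R is not conditioned on — no node blocks this path, so it is active.
Path 2: C ← W → R → Q ← S
  W is a fork and W is not conditioned on; R is a chain and R is not conditioned on; Q is a collider and Q is conditioned on, which opens it — no node blocks this path, so it is active.
Path 3: C ← W → H → R → S
  H is a chain here and H is conditioned on, so the path is blocked at H.
Path 4: C ← W → H → R → Q ← S
  H is a chain here and H is conditioned on, so the path is blocked at H.
Path 5: C → R → S
  R is a chain and R is not conditioned on — no node blocks this path, so it is active.
Path 6: C → R → Q ← S
  R is a chain and R is not conditioned on; Q is a collider and Q is conditioned on, which opens it — no node blocks this path, so it is active.
Since the path C ← W → R → S is active, C and S are not d-separated given {H, Q}.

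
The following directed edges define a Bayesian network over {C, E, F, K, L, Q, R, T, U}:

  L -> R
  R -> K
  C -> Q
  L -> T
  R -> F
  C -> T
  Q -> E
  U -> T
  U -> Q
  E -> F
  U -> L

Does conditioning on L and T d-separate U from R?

Yes

6 paths connect U and R; each must be blocked for d-separation to hold:
  1. U → L → T ← C → Q → E → F ← R — L:chain[blocks]; T:collider[open]; C:fork[open]; Q:chain[open]; E:chain[open]; F:collider[blocks] ⇒ blocked
  2. U → L → R — L:chain[blocks] ⇒ blocked
  3. U → T ← L → R — T:collider[open]; L:fork[blocks] ⇒ blocked
  4. U → T ← C → Q → E → F ← R — T:collider[open]; C:fork[open]; Q:chain[open]; E:chain[open]; F:collider[blocks] ⇒ blocked
  5. U → Q → E → F ← R — Q:chain[open]; E:chain[open]; F:collider[blocks] ⇒ blocked
  6. U → Q ← C → T ← L → R — Q:collider[blocks]; C:fork[open]; T:collider[open]; L:fork[blocks] ⇒ blocked
All paths are blocked; U ⊥ R | {L, T} holds.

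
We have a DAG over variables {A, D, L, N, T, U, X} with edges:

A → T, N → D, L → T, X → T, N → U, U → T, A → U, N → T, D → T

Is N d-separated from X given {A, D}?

There are 4 undirected paths between N and X; checking each against the conditioning set {A, D}:
Path 1: N → U → T ← X
  T is a collider here and neither T nor any of its descendants is conditioned on, so the collider stays closed — the path is blocked at T.
Path 2: N → U ← A → T ← X
  U is a collider here and neither U nor any of its descendants is conditioned on, so the collider stays closed — the path is blocked at U.
Path 3: N → D → T ← X
  D is a chain here and D is conditioned on, so the path is blocked at D.
Path 4: N → T ← X
  T is a collider here and neither T nor any of its descendants is conditioned on, so the collider stays closed — the path is blocked at T.
Since every path is blocked, d-separation holds.

Yes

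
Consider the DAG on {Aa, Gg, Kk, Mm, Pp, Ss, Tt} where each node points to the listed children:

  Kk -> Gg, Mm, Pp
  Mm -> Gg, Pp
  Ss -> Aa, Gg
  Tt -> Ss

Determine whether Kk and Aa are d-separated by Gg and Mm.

There are 3 undirected paths between Kk and Aa; checking each against the conditioning set {Gg, Mm}:
Path 1: Kk → Pp ← Mm → Gg ← Ss → Aa
  Pp is a collider here and neither Pp nor any of its descendants is conditioned on, so the collider stays closed — the path is blocked at Pp.
Path 2: Kk → Gg ← Ss → Aa
  Gg is a collider and Gg is conditioned on, which opens it; Ss is a fork and Ss is not conditioned on — no node blocks this path, so it is active.
Path 3: Kk → Mm → Gg ← Ss → Aa
  Mm is a chain here and Mm is conditioned on, so the path is blocked at Mm.
At least one path is unblocked, so d-separation fails.

No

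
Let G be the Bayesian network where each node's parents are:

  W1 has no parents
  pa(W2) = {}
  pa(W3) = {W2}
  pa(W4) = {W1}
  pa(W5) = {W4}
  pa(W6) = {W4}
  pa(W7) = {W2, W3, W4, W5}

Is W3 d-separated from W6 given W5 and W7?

No — W3 and W6 are not d-separated given {W5, W7}.

4 paths connect W3 and W6; each must be blocked for d-separation to hold:
Path 1: W3 ← W2 → W7 ← W4 → W6
  W2 is a fork and W2 is not conditioned on; W7 is a collider and W7 is conditioned on, which opens it; W4 is a fork and W4 is not conditioned on — no node blocks this path, so it is active.
Path 2: W3 ← W2 → W7 ← W5 ← W4 → W6
  W5 is a chain here and W5 is conditioned on, so the path is blocked at W5.
Path 3: W3 → W7 ← W4 → W6
  W7 is a collider and W7 is conditioned on, which opens it; W4 is a fork and W4 is not conditioned on — no node blocks this path, so it is active.
Path 4: W3 → W7 ← W5 ← W4 → W6
  W5 is a chain here and W5 is conditioned on, so the path is blocked at W5.
Because an active path exists, W3 and W6 are not d-separated.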